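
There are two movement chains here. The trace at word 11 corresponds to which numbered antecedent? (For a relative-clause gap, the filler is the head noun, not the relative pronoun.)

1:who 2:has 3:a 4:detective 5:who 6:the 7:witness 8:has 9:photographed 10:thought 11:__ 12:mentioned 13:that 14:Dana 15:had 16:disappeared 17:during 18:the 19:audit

1

The marked gap is the subject of "mentioned".
Its filler is the fronted wh-phrase "who", at word 1.
(The other dependency links word 4 to a gap after word 9.)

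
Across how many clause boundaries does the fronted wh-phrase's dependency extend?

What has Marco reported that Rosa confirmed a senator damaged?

"what" is extracted from the object of "damaged".
Boundaries crossed, outermost first: [that], [Ø] — 2 in total.

2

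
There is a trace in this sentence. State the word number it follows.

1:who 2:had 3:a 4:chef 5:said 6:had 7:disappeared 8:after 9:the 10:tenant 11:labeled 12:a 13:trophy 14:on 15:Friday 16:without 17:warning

The displaced element is "who" (word 1).
It is linked across 1 clause boundary (Ø).
It functions as the subject of "disappeared", so the gap sits immediately after word 5 ("said").
Base order: A chef had said who had disappeared after the tenant labeled a trophy on Friday without warning.

5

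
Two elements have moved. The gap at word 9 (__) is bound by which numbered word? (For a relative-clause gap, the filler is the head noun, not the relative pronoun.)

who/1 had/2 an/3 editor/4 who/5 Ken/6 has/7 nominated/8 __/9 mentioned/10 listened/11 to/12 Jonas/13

4

The marked gap is inside the relative clause, the direct object of "nominated".
Its filler is the head noun "editor" (via "who"), at word 4.
(The other dependency links word 1 to a gap after word 10.)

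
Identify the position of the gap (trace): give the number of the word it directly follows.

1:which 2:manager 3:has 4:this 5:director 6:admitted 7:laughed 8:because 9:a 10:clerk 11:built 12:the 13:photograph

6

The displaced element is "which manager" (word 2).
It is linked across 1 clause boundary (Ø).
It functions as the subject of "laughed", so the gap sits immediately after word 6 ("admitted").
Base order: This director has admitted that which manager laughed because a clerk built the photograph.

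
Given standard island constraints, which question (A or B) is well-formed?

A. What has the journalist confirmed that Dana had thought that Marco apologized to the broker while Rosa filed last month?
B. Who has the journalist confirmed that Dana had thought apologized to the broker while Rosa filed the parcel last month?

In A, the wh-phrase is extracted from inside an adjunct island (introduced by "while"), which blocks movement.
In B, the extraction path crosses only that-complement boundaries, which are transparent.
So B is grammatical.

B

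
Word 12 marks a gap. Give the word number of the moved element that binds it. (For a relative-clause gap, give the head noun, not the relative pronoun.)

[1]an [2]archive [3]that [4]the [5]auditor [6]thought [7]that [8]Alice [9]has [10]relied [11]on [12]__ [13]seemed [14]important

The gap at 12 is the prepositional object of "relied", inside a relative clause.
The relative pronoun is "that" (word 3); it is bound by the head noun immediately before it.
Its filler is the head noun "archive", at word 2.

2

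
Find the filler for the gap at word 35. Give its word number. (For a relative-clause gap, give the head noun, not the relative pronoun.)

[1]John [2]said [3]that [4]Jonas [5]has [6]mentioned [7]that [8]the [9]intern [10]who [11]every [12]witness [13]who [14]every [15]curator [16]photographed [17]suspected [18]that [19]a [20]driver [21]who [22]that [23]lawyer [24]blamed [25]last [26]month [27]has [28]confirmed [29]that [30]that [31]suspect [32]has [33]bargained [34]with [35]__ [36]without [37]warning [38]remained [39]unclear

The gap at 35 is the prepositional object of "bargained", inside a relative clause.
The relative pronoun is "who" (word 10); it is bound by the head noun immediately before it.
Its filler is the head noun "intern", at word 9.

9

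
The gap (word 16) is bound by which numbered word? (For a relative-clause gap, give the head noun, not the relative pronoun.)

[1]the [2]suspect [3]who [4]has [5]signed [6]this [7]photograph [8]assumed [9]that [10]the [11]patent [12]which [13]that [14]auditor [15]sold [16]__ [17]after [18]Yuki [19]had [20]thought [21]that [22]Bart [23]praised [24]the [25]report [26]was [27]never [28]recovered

11

The gap at 16 is the object of "sold", inside a relative clause.
The relative pronoun is "which" (word 12); it is bound by the head noun immediately before it.
Its filler is the head noun "patent", at word 11.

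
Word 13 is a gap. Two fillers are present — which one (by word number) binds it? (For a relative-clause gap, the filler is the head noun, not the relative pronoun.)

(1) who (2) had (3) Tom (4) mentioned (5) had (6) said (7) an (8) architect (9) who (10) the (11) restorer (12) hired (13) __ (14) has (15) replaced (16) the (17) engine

The marked gap is inside the relative clause, the direct object of "hired".
Its filler is the head noun "architect" (via "who"), at word 8.
(The other dependency links word 1 to a gap after word 4.)

8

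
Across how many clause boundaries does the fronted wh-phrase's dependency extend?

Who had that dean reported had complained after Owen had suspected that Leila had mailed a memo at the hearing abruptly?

"who" is extracted from the subject of "complained".
Boundaries crossed, outermost first: [Ø] — 1 in total.

1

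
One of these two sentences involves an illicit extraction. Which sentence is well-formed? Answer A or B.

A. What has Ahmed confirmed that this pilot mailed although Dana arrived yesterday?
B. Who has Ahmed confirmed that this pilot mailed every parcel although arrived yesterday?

In B, the wh-phrase is extracted from inside an adjunct island (introduced by "although"), which blocks movement.
In A, the extraction path crosses only that-complement boundaries, which are transparent.
So A is grammatical.

A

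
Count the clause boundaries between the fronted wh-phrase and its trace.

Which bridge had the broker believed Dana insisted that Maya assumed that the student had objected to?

3

"which bridge" is extracted from the PP object of "objected".
Boundaries crossed, outermost first: [Ø], [that], [that] — 3 in total.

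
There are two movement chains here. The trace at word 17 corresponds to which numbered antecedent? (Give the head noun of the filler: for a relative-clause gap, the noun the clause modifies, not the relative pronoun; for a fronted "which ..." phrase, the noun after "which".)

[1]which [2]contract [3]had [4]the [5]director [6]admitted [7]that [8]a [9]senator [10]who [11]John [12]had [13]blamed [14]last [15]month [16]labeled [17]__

The marked gap is the direct object of "labeled".
Its filler is the fronted wh-phrase "which contract", at word 2.
(The other dependency links word 9 to a gap after word 13.)

2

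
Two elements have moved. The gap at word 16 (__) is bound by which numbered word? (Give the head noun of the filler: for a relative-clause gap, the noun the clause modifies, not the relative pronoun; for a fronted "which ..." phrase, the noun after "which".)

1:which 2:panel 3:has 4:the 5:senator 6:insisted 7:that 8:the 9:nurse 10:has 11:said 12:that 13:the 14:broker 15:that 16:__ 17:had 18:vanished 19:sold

The marked gap is inside the relative clause, the subject of "vanished".
Its filler is the head noun "broker" (via "that"), at word 14.
(The other dependency links word 2 to a gap after word 19.)

14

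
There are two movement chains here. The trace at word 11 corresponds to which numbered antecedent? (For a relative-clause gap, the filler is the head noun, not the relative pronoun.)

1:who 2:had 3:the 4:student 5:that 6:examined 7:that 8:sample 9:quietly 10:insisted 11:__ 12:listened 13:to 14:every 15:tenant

The marked gap is the subject of "listened".
Its filler is the fronted wh-phrase "who", at word 1.
(The other dependency links word 4 to a gap after word 5.)

1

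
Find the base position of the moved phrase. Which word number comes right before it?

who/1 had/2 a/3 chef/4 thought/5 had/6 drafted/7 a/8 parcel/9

The displaced element is "who" (word 1).
It is linked across 1 clause boundary (Ø).
It functions as the subject of "drafted", so the gap sits immediately after word 5 ("thought").
Base order: A chef had thought that who had drafted a parcel.

5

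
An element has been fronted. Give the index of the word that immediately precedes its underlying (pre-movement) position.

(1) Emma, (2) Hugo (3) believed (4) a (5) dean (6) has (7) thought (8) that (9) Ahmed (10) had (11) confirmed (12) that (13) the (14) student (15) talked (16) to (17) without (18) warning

16

The displaced element is "Emma" (word 1).
It is linked across 3 clause boundaries (Ø → that → that).
It functions as the object of the preposition "to" of "talked", so the gap sits immediately after word 16 ("to").
Base order: Hugo believed a dean has thought that Ahmed had confirmed that the student talked to Emma without warning.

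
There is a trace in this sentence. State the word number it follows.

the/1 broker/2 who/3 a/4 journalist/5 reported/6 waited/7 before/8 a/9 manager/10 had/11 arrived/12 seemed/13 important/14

6

The displaced element is "the broker" (word 2).
It is linked across 1 clause boundary (Ø).
It functions as the subject of "waited", so the gap sits immediately after word 6 ("reported").
Base order: A journalist reported the broker waited before a manager had arrived.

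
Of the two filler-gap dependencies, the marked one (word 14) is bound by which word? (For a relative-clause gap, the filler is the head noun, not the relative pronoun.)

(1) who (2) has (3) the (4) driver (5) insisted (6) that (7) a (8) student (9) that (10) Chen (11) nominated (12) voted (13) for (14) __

1

The marked gap is the object of the preposition "for" of "voted".
Its filler is the fronted wh-phrase "who", at word 1.
(The other dependency links word 8 to a gap after word 11.)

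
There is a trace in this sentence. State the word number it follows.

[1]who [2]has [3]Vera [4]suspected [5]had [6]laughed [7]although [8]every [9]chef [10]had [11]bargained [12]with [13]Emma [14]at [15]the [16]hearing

The displaced element is "who" (word 1).
It is linked across 1 clause boundary (Ø).
It functions as the subject of "laughed", so the gap sits immediately after word 4 ("suspected").
Base order: Vera has suspected that who had laughed although every chef had bargained with Emma at the hearing.

4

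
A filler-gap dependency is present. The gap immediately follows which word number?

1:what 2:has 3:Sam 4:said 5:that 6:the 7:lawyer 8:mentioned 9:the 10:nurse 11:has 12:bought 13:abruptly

12

The displaced element is "what" (word 1).
It is linked across 2 clause boundaries (that → Ø).
It functions as the direct object of "bought", so the gap sits immediately after word 12 ("bought").
Base order: Sam has said that the lawyer mentioned the nurse has bought what abruptly.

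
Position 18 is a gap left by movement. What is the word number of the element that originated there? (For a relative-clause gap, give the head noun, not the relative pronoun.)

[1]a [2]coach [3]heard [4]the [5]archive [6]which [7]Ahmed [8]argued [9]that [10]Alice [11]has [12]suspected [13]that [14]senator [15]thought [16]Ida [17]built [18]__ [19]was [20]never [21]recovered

5

The gap at 18 is the object of "built", inside a relative clause.
The relative pronoun is "which" (word 6); it is bound by the head noun immediately before it.
Its filler is the head noun "archive", at word 5.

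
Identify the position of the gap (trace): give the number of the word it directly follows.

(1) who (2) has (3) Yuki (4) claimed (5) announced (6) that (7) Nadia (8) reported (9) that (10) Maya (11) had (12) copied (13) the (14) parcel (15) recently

4

The displaced element is "who" (word 1).
It is linked across 1 clause boundary (Ø).
It functions as the subject of "announced", so the gap sits immediately after word 4 ("claimed").
Base order: Yuki has claimed that who announced that Nadia reported that Maya had copied the parcel recently.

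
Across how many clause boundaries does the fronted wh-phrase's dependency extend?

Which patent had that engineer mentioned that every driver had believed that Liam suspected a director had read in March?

3

"which patent" is extracted from the object of "read".
Boundaries crossed, outermost first: [that], [that], [Ø] — 3 in total.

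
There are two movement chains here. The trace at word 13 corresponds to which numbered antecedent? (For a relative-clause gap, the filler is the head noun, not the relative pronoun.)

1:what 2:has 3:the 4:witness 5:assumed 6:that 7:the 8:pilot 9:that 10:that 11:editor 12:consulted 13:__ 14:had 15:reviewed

8

The marked gap is inside the relative clause, the direct object of "consulted".
Its filler is the head noun "pilot" (via "that"), at word 8.
(The other dependency links word 1 to a gap after word 15.)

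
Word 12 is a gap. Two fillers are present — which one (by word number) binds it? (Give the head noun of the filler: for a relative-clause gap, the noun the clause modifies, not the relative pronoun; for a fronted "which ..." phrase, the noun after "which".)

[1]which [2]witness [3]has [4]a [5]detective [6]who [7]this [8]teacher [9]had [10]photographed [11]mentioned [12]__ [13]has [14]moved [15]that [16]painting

The marked gap is the subject of "moved".
Its filler is the fronted wh-phrase "which witness", at word 2.
(The other dependency links word 5 to a gap after word 10.)

2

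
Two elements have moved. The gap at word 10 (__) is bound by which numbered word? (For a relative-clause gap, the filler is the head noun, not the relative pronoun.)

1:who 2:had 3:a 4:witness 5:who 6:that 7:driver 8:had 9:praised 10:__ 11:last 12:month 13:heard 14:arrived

4

The marked gap is inside the relative clause, the direct object of "praised".
Its filler is the head noun "witness" (via "who"), at word 4.
(The other dependency links word 1 to a gap after word 13.)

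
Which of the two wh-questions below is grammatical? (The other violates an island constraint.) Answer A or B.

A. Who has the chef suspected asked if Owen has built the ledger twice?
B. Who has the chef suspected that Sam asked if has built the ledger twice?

A

In B, the wh-phrase is extracted from inside a wh-island (introduced by "if"), which blocks movement.
In A, the extraction path crosses only that-complement boundaries, which are transparent.
So A is grammatical.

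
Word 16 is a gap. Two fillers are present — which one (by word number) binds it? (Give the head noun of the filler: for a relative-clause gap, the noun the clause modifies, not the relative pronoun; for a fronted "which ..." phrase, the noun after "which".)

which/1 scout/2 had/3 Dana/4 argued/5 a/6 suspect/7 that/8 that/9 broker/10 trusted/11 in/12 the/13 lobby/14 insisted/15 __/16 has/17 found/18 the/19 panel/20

The marked gap is the subject of "found".
Its filler is the fronted wh-phrase "which scout", at word 2.
(The other dependency links word 7 to a gap after word 11.)

2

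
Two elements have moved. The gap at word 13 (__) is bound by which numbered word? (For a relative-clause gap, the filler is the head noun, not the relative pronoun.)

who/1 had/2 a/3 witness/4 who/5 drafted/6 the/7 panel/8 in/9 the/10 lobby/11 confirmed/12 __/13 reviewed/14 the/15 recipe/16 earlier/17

1

The marked gap is the subject of "reviewed".
Its filler is the fronted wh-phrase "who", at word 1.
(The other dependency links word 4 to a gap after word 5.)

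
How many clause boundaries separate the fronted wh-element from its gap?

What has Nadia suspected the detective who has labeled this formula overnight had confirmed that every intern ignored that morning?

"what" is extracted from the object of "ignored".
Boundaries crossed, outermost first: [Ø], [that] — 2 in total.

2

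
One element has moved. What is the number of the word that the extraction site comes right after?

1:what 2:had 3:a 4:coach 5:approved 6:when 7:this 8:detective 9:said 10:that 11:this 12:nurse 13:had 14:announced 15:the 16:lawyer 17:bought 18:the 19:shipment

The displaced element is "what" (word 1).
It functions as the direct object of "approved", so the gap sits immediately after word 5 ("approved").
Base order: A coach had approved what when this detective said that this nurse had announced the lawyer bought the shipment.

5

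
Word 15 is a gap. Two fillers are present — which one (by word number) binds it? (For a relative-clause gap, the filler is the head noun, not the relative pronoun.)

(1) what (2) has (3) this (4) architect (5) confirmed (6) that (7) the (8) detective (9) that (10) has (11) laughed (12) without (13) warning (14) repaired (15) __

1

The marked gap is the direct object of "repaired".
Its filler is the fronted wh-phrase "what", at word 1.
(The other dependency links word 8 to a gap after word 9.)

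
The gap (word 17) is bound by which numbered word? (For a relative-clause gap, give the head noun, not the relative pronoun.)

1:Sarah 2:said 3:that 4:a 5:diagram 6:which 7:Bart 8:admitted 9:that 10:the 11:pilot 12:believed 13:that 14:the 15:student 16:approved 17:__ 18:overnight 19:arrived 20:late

The gap at 17 is the object of "approved", inside a relative clause.
The relative pronoun is "which" (word 6); it is bound by the head noun immediately before it.
Its filler is the head noun "diagram", at word 5.

5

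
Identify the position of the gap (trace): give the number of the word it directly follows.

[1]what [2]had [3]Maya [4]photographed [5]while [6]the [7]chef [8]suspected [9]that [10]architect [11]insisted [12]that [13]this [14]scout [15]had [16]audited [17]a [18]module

The displaced element is "what" (word 1).
It functions as the direct object of "photographed", so the gap sits immediately after word 4 ("photographed").
Base order: Maya had photographed what while the chef suspected that architect insisted that this scout had audited a module.

4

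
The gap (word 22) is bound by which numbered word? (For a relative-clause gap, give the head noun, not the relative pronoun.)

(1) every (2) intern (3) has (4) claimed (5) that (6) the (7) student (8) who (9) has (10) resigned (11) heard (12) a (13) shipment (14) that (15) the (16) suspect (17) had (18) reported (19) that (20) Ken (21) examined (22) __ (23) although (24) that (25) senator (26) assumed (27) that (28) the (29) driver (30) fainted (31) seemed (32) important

The gap at 22 is the object of "examined", inside a relative clause.
The relative pronoun is "that" (word 14); it is bound by the head noun immediately before it.
Its filler is the head noun "shipment", at word 13.

13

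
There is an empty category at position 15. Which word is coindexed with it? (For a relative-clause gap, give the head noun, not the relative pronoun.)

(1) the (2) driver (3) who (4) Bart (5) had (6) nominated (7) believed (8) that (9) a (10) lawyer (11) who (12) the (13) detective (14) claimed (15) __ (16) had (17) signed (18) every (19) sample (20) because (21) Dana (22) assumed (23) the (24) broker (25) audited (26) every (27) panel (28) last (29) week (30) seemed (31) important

The gap at 15 is the subject of "signed", inside a relative clause.
The relative pronoun is "who" (word 11); it is bound by the head noun immediately before it.
Its filler is the head noun "lawyer", at word 10.

10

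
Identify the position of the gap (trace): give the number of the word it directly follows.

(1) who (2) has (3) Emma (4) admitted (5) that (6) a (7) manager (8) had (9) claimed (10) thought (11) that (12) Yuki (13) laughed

9

The displaced element is "who" (word 1).
It is linked across 2 clause boundaries (that → Ø).
It functions as the subject of "thought", so the gap sits immediately after word 9 ("claimed").
Base order: Emma has admitted that a manager had claimed who thought that Yuki laughed.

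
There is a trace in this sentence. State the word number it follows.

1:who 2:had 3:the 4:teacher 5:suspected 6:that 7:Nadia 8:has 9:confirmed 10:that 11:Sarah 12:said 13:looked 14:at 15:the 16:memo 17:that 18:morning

12

The displaced element is "who" (word 1).
It is linked across 3 clause boundaries (that → that → Ø).
It functions as the subject of "looked", so the gap sits immediately after word 12 ("said").
Base order: The teacher had suspected that Nadia has confirmed that Sarah said that who looked at the memo that morning.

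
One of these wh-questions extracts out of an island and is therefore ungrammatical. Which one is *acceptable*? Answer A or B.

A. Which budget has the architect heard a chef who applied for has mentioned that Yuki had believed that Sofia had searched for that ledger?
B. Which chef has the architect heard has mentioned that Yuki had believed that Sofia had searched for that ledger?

In A, the wh-phrase is extracted from inside a complex-NP island (relative clause) (introduced by "who"), which blocks movement.
In B, the extraction path crosses only that-complement boundaries, which are transparent.
So B is grammatical.

B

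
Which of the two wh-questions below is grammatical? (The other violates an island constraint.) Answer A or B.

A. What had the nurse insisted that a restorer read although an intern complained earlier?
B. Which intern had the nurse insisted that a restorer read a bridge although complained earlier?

A

In B, the wh-phrase is extracted from inside an adjunct island (introduced by "although"), which blocks movement.
In A, the extraction path crosses only that-complement boundaries, which are transparent.
So A is grammatical.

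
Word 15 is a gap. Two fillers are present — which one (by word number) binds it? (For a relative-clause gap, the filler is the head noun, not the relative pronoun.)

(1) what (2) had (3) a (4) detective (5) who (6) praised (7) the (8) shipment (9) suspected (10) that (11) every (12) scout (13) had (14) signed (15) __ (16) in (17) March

1

The marked gap is the direct object of "signed".
Its filler is the fronted wh-phrase "what", at word 1.
(The other dependency links word 4 to a gap after word 5.)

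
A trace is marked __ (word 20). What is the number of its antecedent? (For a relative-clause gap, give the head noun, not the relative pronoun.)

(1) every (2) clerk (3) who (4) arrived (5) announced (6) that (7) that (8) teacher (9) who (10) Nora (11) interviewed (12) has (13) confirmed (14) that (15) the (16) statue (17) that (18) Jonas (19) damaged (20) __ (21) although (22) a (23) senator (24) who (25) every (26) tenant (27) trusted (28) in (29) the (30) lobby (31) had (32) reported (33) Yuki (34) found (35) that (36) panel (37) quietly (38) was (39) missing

16

The gap at 20 is the object of "damaged", inside a relative clause.
The relative pronoun is "that" (word 17); it is bound by the head noun immediately before it.
Its filler is the head noun "statue", at word 16.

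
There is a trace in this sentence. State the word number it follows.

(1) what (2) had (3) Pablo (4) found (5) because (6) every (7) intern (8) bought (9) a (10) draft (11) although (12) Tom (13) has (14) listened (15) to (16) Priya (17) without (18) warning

4

The displaced element is "what" (word 1).
It functions as the direct object of "found", so the gap sits immediately after word 4 ("found").
Base order: Pablo had found what because every intern bought a draft although Tom has listened to Priya without warning.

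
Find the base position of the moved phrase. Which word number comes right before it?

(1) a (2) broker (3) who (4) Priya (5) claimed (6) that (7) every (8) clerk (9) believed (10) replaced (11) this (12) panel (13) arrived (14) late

9

The displaced element is "a broker" (word 2).
It is linked across 2 clause boundaries (that → Ø).
It functions as the subject of "replaced", so the gap sits immediately after word 9 ("believed").
Base order: Priya claimed that every clerk believed a broker replaced this panel.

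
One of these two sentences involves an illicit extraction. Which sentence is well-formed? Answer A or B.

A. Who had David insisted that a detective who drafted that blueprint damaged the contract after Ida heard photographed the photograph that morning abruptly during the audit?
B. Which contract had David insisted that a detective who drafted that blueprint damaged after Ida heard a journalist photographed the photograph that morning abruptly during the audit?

In A, the wh-phrase is extracted from inside an adjunct island (introduced by "after"), which blocks movement.
In B, the extraction path crosses only that-complement boundaries, which are transparent.
So B is grammatical.

B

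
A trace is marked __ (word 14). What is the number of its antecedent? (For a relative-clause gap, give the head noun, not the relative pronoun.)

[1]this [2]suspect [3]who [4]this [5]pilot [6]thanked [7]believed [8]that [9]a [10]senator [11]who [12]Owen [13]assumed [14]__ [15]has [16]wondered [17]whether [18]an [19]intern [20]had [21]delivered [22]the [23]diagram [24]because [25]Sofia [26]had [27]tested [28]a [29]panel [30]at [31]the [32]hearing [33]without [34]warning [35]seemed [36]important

10

The gap at 14 is the subject of "wondered", inside a relative clause.
The relative pronoun is "who" (word 11); it is bound by the head noun immediately before it.
Its filler is the head noun "senator", at word 10.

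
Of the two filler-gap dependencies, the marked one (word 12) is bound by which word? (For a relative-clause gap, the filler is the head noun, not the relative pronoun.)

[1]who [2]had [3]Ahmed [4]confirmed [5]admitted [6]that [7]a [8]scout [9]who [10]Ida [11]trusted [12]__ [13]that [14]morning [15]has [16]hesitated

The marked gap is inside the relative clause, the direct object of "trusted".
Its filler is the head noun "scout" (via "who"), at word 8.
(The other dependency links word 1 to a gap after word 4.)

8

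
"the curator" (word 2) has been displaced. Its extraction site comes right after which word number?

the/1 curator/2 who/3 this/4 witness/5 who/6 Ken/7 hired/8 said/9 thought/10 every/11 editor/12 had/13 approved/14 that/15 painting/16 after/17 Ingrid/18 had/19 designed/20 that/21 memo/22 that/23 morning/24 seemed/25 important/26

9

The displaced element is "the curator" (word 2).
It is linked across 1 clause boundary (Ø).
It functions as the subject of "thought", so the gap sits immediately after word 9 ("said").
Base order: This witness who Ken hired said that the curator thought every editor had approved that painting after Ingrid had designed that memo that morning.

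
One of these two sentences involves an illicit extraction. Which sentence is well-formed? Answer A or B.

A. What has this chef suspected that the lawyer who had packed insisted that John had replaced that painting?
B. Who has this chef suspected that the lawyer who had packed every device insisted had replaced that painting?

In A, the wh-phrase is extracted from inside a complex-NP island (relative clause) (introduced by "who"), which blocks movement.
In B, the extraction path crosses only that-complement boundaries, which are transparent.
So B is grammatical.

B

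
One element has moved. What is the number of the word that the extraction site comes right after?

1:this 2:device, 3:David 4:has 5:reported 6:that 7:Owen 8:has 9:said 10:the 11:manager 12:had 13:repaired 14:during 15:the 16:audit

13

The displaced element is "this device" (word 2).
It is linked across 2 clause boundaries (that → Ø).
It functions as the direct object of "repaired", so the gap sits immediately after word 13 ("repaired").
Base order: David has reported that Owen has said the manager had repaired this device during the audit.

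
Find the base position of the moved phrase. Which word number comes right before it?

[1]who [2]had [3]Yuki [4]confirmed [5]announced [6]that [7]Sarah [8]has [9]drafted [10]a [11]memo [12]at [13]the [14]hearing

4

The displaced element is "who" (word 1).
It is linked across 1 clause boundary (Ø).
It functions as the subject of "announced", so the gap sits immediately after word 4 ("confirmed").
Base order: Yuki had confirmed that who announced that Sarah has drafted a memo at the hearing.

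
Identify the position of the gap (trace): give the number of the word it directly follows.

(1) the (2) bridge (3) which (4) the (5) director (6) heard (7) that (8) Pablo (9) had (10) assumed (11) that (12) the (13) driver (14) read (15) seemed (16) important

14

The displaced element is "the bridge" (word 2).
It is linked across 2 clause boundaries (that → that).
It functions as the direct object of "read", so the gap sits immediately after word 14 ("read").
Base order: The director heard that Pablo had assumed that the driver read the bridge.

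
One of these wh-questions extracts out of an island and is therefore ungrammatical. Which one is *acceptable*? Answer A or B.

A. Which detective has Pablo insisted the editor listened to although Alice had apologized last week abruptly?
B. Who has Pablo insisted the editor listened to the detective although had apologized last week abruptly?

A

In B, the wh-phrase is extracted from inside an adjunct island (introduced by "although"), which blocks movement.
In A, the extraction path crosses only that-complement boundaries, which are transparent.
So A is grammatical.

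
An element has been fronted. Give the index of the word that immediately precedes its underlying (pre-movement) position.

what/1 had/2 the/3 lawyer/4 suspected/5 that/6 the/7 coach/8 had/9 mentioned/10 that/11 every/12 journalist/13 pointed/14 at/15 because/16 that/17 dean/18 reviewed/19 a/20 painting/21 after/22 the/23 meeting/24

The displaced element is "what" (word 1).
It is linked across 2 clause boundaries (that → that).
It functions as the object of the preposition "at" of "pointed", so the gap sits immediately after word 15 ("at").
Base order: The lawyer had suspected that the coach had mentioned that every journalist pointed at what because that dean reviewed a painting after the meeting.

15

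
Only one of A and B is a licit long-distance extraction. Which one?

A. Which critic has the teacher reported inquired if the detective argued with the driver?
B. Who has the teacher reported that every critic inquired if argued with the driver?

A

In B, the wh-phrase is extracted from inside a wh-island (introduced by "if"), which blocks movement.
In A, the extraction path crosses only that-complement boundaries, which are transparent.
So A is grammatical.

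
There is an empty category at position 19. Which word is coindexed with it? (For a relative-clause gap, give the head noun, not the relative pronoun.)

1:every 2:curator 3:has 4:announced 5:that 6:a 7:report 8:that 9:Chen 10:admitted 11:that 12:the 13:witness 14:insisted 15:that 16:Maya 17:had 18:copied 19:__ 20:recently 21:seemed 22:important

The gap at 19 is the object of "copied", inside a relative clause.
The relative pronoun is "that" (word 8); it is bound by the head noun immediately before it.
Its filler is the head noun "report", at word 7.

7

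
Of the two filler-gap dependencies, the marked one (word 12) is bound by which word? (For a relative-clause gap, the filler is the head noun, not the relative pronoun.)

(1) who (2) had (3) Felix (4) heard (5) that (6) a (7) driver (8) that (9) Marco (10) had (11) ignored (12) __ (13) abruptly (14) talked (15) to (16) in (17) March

7

The marked gap is inside the relative clause, the direct object of "ignored".
Its filler is the head noun "driver" (via "that"), at word 7.
(The other dependency links word 1 to a gap after word 15.)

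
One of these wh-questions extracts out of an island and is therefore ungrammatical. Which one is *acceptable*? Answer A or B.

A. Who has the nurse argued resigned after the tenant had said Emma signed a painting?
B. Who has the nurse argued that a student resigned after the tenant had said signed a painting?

A

In B, the wh-phrase is extracted from inside an adjunct island (introduced by "after"), which blocks movement.
In A, the extraction path crosses only that-complement boundaries, which are transparent.
So A is grammatical.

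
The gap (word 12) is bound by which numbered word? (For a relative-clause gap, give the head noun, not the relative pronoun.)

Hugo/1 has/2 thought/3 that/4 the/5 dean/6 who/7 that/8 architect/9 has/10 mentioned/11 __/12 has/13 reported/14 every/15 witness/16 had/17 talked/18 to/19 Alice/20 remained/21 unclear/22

6

The gap at 12 is the subject of "reported", inside a relative clause.
The relative pronoun is "who" (word 7); it is bound by the head noun immediately before it.
Its filler is the head noun "dean", at word 6.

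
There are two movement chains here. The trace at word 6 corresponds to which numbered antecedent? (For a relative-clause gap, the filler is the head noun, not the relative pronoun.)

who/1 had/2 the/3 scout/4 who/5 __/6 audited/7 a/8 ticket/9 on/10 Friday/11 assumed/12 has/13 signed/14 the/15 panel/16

The marked gap is inside the relative clause, the subject of "audited".
Its filler is the head noun "scout" (via "who"), at word 4.
(The other dependency links word 1 to a gap after word 12.)

4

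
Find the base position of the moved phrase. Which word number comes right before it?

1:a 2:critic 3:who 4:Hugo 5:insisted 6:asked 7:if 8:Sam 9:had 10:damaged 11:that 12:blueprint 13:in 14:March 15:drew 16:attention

The displaced element is "a critic" (word 2).
It is linked across 1 clause boundary (Ø).
It functions as the subject of "asked", so the gap sits immediately after word 5 ("insisted").
Base order: Hugo insisted that a critic asked if Sam had damaged that blueprint in March.

5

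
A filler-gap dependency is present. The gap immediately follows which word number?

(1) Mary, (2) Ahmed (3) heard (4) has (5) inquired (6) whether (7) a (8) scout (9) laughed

3

The displaced element is "Mary" (word 1).
It is linked across 1 clause boundary (Ø).
It functions as the subject of "inquired", so the gap sits immediately after word 3 ("heard").
Base order: Ahmed heard that Mary has inquired whether a scout laughed.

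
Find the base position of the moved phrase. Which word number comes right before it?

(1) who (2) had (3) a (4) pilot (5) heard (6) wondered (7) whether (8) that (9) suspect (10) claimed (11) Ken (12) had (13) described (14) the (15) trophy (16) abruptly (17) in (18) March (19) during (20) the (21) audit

The displaced element is "who" (word 1).
It is linked across 1 clause boundary (Ø).
It functions as the subject of "wondered", so the gap sits immediately after word 5 ("heard").
Base order: A pilot had heard that who wondered whether that suspect claimed Ken had described the trophy abruptly in March during the audit.

5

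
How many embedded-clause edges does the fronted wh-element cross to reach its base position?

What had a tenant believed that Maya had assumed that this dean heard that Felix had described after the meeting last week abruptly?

3

"what" is extracted from the object of "described".
Boundaries crossed, outermost first: [that], [that], [that] — 3 in total.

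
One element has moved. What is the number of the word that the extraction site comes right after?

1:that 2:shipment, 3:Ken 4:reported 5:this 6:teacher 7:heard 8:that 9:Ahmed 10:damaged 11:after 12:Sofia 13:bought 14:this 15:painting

The displaced element is "that shipment" (word 2).
It is linked across 2 clause boundaries (Ø → that).
It functions as the direct object of "damaged", so the gap sits immediately after word 10 ("damaged").
Base order: Ken reported this teacher heard that Ahmed damaged that shipment after Sofia bought this painting.

10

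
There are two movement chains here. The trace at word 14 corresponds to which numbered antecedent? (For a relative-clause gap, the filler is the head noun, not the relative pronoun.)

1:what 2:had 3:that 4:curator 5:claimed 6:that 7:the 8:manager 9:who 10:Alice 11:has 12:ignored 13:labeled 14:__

1

The marked gap is the direct object of "labeled".
Its filler is the fronted wh-phrase "what", at word 1.
(The other dependency links word 8 to a gap after word 12.)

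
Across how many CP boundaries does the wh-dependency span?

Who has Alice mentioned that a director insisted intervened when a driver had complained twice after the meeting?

"who" is extracted from the subject of "intervened".
Boundaries crossed, outermost first: [that], [Ø] — 2 in total.

2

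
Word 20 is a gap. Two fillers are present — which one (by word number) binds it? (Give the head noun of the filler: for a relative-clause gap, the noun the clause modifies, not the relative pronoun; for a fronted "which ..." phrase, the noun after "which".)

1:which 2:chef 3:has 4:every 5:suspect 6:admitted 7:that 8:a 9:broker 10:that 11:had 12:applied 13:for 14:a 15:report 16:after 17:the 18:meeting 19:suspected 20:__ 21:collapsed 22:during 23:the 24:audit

The marked gap is the subject of "collapsed".
Its filler is the fronted wh-phrase "which chef", at word 2.
(The other dependency links word 9 to a gap after word 10.)

2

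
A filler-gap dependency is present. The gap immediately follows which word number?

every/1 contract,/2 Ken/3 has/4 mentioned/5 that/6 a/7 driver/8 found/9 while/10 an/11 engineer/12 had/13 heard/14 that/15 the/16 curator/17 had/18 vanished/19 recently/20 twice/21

9

The displaced element is "every contract" (word 2).
It is linked across 1 clause boundary (that).
It functions as the direct object of "found", so the gap sits immediately after word 9 ("found").
Base order: Ken has mentioned that a driver found every contract while an engineer had heard that the curator had vanished recently twice.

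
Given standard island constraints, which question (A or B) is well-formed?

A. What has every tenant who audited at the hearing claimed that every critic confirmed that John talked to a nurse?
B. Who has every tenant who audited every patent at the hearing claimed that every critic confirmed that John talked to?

In A, the wh-phrase is extracted from inside a complex-NP island (relative clause) (introduced by "who"), which blocks movement.
In B, the extraction path crosses only that-complement boundaries, which are transparent.
So B is grammatical.

B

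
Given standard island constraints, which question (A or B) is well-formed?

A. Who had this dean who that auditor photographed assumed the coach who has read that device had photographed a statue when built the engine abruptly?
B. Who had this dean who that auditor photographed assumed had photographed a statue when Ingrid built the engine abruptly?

B

In A, the wh-phrase is extracted from inside an adjunct island (introduced by "when"), which blocks movement.
In B, the extraction path crosses only that-complement boundaries, which are transparent.
So B is grammatical.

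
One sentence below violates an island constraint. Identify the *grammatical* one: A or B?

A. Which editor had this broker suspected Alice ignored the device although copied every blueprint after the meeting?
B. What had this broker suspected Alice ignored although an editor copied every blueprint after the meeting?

B

In A, the wh-phrase is extracted from inside an adjunct island (introduced by "although"), which blocks movement.
In B, the extraction path crosses only that-complement boundaries, which are transparent.
So B is grammatical.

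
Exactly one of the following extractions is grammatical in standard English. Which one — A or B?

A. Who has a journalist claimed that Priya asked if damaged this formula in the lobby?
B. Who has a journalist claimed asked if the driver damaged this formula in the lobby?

B

In A, the wh-phrase is extracted from inside a wh-island (introduced by "if"), which blocks movement.
In B, the extraction path crosses only that-complement boundaries, which are transparent.
So B is grammatical.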